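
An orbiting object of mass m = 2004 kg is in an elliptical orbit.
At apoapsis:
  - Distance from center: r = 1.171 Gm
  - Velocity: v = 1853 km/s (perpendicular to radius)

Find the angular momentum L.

Convert to SI: r = 1.171 Gm = 1.171e+09 m; v = 1853 km/s = 1.853e+06 m/s.
Since v is perpendicular to r, L = m · v · r.
L = 2004 · 1.853e+06 · 1.171e+09 kg·m²/s ≈ 4.348e+18 kg·m²/s.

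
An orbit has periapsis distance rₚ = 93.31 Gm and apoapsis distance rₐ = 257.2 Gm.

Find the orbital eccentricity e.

Convert to SI: rₚ = 93.31 Gm = 9.331e+10 m; rₐ = 257.2 Gm = 2.572e+11 m.
e = (rₐ − rₚ) / (rₐ + rₚ).
e = (2.572e+11 − 9.331e+10) / (2.572e+11 + 9.331e+10) = 1.6389e+11 / 3.5051e+11 ≈ 0.4676.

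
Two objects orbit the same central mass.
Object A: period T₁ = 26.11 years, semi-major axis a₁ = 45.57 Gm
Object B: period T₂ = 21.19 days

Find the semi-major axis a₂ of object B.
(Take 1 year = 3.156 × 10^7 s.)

Convert to SI: T₁ = 26.11 years = 8.24032e+08 s; a₁ = 45.57 Gm = 4.557e+10 m; T₂ = 21.19 days = 1.83082e+06 s.
Kepler's third law: (T₁/T₂)² = (a₁/a₂)³ ⇒ a₂ = a₁ · (T₂/T₁)^(2/3).
T₂/T₁ = 1.83082e+06 / 8.24032e+08 = 0.00222178.
a₂ = 4.557e+10 · (0.00222178)^(2/3) m ≈ 7.759e+08 m = 775.9 Mm.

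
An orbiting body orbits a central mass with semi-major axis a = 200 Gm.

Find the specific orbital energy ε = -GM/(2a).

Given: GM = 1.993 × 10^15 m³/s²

Convert to SI: a = 200 Gm = 2e+11 m.
ε = −GM / (2a).
ε = −1.993e+15 / (2 · 2e+11) J/kg ≈ -4982 J/kg = -4.982 kJ/kg.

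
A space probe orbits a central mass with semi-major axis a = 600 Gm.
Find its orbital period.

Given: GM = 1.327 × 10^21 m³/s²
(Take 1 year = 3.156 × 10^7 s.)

Convert to SI: a = 600 Gm = 6e+11 m.
Kepler's third law: T = 2π √(a³ / GM).
Substituting a = 6e+11 m and GM = 1.327e+21 m³/s²:
T = 2π √((6e+11)³ / 1.327e+21) s
T ≈ 8.016e+07 s = 2.54 years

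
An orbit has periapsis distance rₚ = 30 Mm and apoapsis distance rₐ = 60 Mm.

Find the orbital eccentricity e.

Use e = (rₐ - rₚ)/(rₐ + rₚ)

Convert to SI: rₚ = 30 Mm = 3e+07 m; rₐ = 60 Mm = 6e+07 m.
e = (rₐ − rₚ) / (rₐ + rₚ).
e = (6e+07 − 3e+07) / (6e+07 + 3e+07) = 3e+07 / 9e+07 ≈ 0.3333.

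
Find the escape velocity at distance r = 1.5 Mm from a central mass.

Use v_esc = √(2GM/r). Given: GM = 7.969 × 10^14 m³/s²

Convert to SI: r = 1.5 Mm = 1.5e+06 m.
Escape velocity comes from setting total energy to zero: ½v² − GM/r = 0 ⇒ v_esc = √(2GM / r).
v_esc = √(2 · 7.969e+14 / 1.5e+06) m/s ≈ 3.26e+04 m/s = 32.6 km/s.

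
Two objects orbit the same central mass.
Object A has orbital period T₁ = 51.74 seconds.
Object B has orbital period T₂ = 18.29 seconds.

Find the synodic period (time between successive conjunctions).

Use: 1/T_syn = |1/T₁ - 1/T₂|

T_syn = |T₁ · T₂ / (T₁ − T₂)|.
T_syn = |51.74 · 18.29 / (51.74 − 18.29)| s ≈ 28.29 s = 28.29 seconds.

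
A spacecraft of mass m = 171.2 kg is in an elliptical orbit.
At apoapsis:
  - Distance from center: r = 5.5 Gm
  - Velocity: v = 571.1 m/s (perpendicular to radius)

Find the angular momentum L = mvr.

Convert to SI: r = 5.5 Gm = 5.5e+09 m.
Since v is perpendicular to r, L = m · v · r.
L = 171.2 · 571.1 · 5.5e+09 kg·m²/s ≈ 5.377e+14 kg·m²/s.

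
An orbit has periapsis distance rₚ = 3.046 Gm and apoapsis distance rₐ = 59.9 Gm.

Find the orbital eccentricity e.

Convert to SI: rₚ = 3.046 Gm = 3.046e+09 m; rₐ = 59.9 Gm = 5.99e+10 m.
e = (rₐ − rₚ) / (rₐ + rₚ).
e = (5.99e+10 − 3.046e+09) / (5.99e+10 + 3.046e+09) = 5.6854e+10 / 6.2946e+10 ≈ 0.9032.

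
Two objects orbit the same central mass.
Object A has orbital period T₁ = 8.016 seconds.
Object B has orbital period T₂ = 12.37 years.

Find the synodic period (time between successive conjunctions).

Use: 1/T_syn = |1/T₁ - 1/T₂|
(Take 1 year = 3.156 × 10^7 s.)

Convert to SI: T₂ = 12.37 years = 3.90397e+08 s.
T_syn = |T₁ · T₂ / (T₁ − T₂)|.
T_syn = |8.016 · 3.90397e+08 / (8.016 − 3.90397e+08)| s ≈ 8.016 s = 8.016 seconds.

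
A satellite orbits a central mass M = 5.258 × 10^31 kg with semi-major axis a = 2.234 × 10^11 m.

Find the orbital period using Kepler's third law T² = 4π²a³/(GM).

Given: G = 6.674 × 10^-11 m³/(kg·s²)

GM = G · M = 6.674e-11 · 5.258e+31 = 3.50919e+21 m³/s².
Kepler's third law: T = 2π √(a³ / GM).
Substituting a = 2.234e+11 m and GM = 3.50919e+21 m³/s²:
T = 2π √((2.234e+11)³ / 3.50919e+21) s
T ≈ 1.12e+07 s = 129.6 days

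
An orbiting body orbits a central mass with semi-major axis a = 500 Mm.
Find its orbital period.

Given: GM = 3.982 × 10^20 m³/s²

Convert to SI: a = 500 Mm = 5e+08 m.
Kepler's third law: T = 2π √(a³ / GM).
Substituting a = 5e+08 m and GM = 3.982e+20 m³/s²:
T = 2π √((5e+08)³ / 3.982e+20) s
T ≈ 3520 s = 58.67 minutes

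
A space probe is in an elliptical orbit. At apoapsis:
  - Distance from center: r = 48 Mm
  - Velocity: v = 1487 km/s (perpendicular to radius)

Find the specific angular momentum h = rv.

Convert to SI: r = 48 Mm = 4.8e+07 m; v = 1487 km/s = 1.487e+06 m/s.
With v perpendicular to r, h = r · v.
h = 4.8e+07 · 1.487e+06 m²/s ≈ 7.138e+13 m²/s.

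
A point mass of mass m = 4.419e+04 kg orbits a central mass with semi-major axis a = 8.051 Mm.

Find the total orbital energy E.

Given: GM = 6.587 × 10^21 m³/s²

Convert to SI: a = 8.051 Mm = 8.051e+06 m.
E = −GMm / (2a).
E = −6.587e+21 · 4.419e+04 / (2 · 8.051e+06) J ≈ -1.808e+19 J = -18.08 EJ.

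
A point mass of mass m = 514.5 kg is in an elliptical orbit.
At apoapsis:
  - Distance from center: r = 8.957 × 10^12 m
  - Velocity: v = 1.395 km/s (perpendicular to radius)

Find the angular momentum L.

Convert to SI: v = 1.395 km/s = 1395 m/s.
Since v is perpendicular to r, L = m · v · r.
L = 514.5 · 1395 · 8.957e+12 kg·m²/s ≈ 6.429e+18 kg·m²/s.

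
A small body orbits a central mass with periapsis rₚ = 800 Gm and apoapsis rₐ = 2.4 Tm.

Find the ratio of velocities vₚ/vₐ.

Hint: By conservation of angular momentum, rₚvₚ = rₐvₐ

Convert to SI: rₚ = 800 Gm = 8e+11 m; rₐ = 2.4 Tm = 2.4e+12 m.
Conservation of angular momentum gives rₚvₚ = rₐvₐ, so vₚ/vₐ = rₐ/rₚ.
vₚ/vₐ = 2.4e+12 / 8e+11 ≈ 3.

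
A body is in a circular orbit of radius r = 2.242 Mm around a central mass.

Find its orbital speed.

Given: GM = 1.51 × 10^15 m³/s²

Convert to SI: r = 2.242 Mm = 2.242e+06 m.
For a circular orbit, gravity supplies the centripetal force, so v = √(GM / r).
v = √(1.51e+15 / 2.242e+06) m/s ≈ 2.595e+04 m/s = 25.95 km/s.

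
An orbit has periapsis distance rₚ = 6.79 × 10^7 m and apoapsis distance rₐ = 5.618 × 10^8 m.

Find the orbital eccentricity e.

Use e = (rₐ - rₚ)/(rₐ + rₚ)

e = (rₐ − rₚ) / (rₐ + rₚ).
e = (5.618e+08 − 6.79e+07) / (5.618e+08 + 6.79e+07) = 4.939e+08 / 6.297e+08 ≈ 0.7843.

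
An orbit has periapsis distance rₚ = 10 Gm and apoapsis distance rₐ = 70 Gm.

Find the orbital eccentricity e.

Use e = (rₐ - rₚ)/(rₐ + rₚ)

Convert to SI: rₚ = 10 Gm = 1e+10 m; rₐ = 70 Gm = 7e+10 m.
e = (rₐ − rₚ) / (rₐ + rₚ).
e = (7e+10 − 1e+10) / (7e+10 + 1e+10) = 6e+10 / 8e+10 ≈ 0.75.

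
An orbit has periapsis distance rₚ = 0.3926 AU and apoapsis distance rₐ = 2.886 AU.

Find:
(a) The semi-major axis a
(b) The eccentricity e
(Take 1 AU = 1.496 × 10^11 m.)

Convert to SI: rₚ = 0.3926 AU = 5.8733e+10 m; rₐ = 2.886 AU = 4.31746e+11 m.
(a) a = (rₚ + rₐ) / 2 = (5.8733e+10 + 4.31746e+11) / 2 ≈ 2.452e+11 m = 1.639 AU.
(b) e = (rₐ − rₚ) / (rₐ + rₚ) = (4.31746e+11 − 5.8733e+10) / (4.31746e+11 + 5.8733e+10) ≈ 0.7605.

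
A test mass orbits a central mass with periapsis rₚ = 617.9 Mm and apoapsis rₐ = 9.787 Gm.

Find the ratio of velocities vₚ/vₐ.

Convert to SI: rₚ = 617.9 Mm = 6.179e+08 m; rₐ = 9.787 Gm = 9.787e+09 m.
Conservation of angular momentum gives rₚvₚ = rₐvₐ, so vₚ/vₐ = rₐ/rₚ.
vₚ/vₐ = 9.787e+09 / 6.179e+08 ≈ 15.84.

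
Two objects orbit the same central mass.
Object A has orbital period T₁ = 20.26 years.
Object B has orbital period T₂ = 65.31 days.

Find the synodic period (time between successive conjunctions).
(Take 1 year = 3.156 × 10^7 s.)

Convert to SI: T₁ = 20.26 years = 6.39406e+08 s; T₂ = 65.31 days = 5.64278e+06 s.
T_syn = |T₁ · T₂ / (T₁ − T₂)|.
T_syn = |6.39406e+08 · 5.64278e+06 / (6.39406e+08 − 5.64278e+06)| s ≈ 5.693e+06 s = 65.89 days.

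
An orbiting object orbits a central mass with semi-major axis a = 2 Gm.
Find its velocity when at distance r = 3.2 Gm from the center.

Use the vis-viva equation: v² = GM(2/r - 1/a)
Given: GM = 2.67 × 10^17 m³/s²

Convert to SI: a = 2 Gm = 2e+09 m; r = 3.2 Gm = 3.2e+09 m.
Vis-viva: v = √(GM · (2/r − 1/a)).
2/r − 1/a = 2/3.2e+09 − 1/2e+09 = 1.25e-10 m⁻¹.
v = √(2.67e+17 · 1.25e-10) m/s ≈ 5777 m/s = 5.777 km/s.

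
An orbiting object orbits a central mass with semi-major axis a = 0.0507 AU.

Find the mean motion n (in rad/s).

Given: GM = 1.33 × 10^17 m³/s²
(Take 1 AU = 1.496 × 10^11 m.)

Convert to SI: a = 0.0507 AU = 7.58472e+09 m.
n = √(GM / a³).
n = √(1.33e+17 / (7.58472e+09)³) rad/s ≈ 5.521e-07 rad/s.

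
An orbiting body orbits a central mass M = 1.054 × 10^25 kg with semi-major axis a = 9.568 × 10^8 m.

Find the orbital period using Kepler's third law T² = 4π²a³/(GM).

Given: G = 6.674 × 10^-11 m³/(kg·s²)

GM = G · M = 6.674e-11 · 1.054e+25 = 7.0344e+14 m³/s².
Kepler's third law: T = 2π √(a³ / GM).
Substituting a = 9.568e+08 m and GM = 7.0344e+14 m³/s²:
T = 2π √((9.568e+08)³ / 7.0344e+14) s
T ≈ 7.011e+06 s = 81.15 days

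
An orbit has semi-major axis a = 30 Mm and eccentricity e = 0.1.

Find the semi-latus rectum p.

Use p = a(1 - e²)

Convert to SI: a = 30 Mm = 3e+07 m.
p = a (1 − e²).
p = 3e+07 · (1 − (0.1)²) = 3e+07 · 0.99 ≈ 2.97e+07 m = 29.7 Mm.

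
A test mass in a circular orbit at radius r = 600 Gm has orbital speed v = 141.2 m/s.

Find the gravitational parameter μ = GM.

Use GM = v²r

Convert to SI: r = 600 Gm = 6e+11 m.
For a circular orbit v² = GM/r, so GM = v² · r.
GM = (141.2)² · 6e+11 m³/s² ≈ 1.196e+16 m³/s² = 1.196 × 10^16 m³/s².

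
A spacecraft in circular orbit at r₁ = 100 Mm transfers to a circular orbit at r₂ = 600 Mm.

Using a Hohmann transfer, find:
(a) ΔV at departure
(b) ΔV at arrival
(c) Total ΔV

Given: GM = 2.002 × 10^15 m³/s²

Convert to SI: r₁ = 100 Mm = 1e+08 m; r₂ = 600 Mm = 6e+08 m.
Transfer semi-major axis: a_t = (r₁ + r₂)/2 = (1e+08 + 6e+08)/2 = 3.5e+08 m.
Circular speeds: v₁ = √(GM/r₁) = 4474.37 m/s, v₂ = √(GM/r₂) = 1826.65 m/s.
Transfer speeds (vis-viva v² = GM(2/r − 1/a_t)): v₁ᵗ = 5858.33 m/s, v₂ᵗ = 976.388 m/s.
(a) ΔV₁ = |v₁ᵗ − v₁| ≈ 1384 m/s = 1.384 km/s.
(b) ΔV₂ = |v₂ − v₂ᵗ| ≈ 850.3 m/s = 850.3 m/s.
(c) ΔV_total = ΔV₁ + ΔV₂ ≈ 2234 m/s = 2.234 km/s.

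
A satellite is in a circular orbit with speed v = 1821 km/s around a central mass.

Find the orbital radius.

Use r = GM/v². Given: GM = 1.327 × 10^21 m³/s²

Convert to SI: v = 1821 km/s = 1.821e+06 m/s.
For a circular orbit, v² = GM / r, so r = GM / v².
r = 1.327e+21 / (1.821e+06)² m ≈ 4.002e+08 m = 400.2 Mm.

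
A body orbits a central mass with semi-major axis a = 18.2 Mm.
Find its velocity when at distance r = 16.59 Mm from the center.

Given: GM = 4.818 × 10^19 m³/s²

Convert to SI: a = 18.2 Mm = 1.82e+07 m; r = 16.59 Mm = 1.659e+07 m.
Vis-viva: v = √(GM · (2/r − 1/a)).
2/r − 1/a = 2/1.659e+07 − 1/1.82e+07 = 6.56095e-08 m⁻¹.
v = √(4.818e+19 · 6.56095e-08) m/s ≈ 1.778e+06 m/s = 1778 km/s.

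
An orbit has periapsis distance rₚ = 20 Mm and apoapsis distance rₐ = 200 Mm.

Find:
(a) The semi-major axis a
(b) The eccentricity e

Convert to SI: rₚ = 20 Mm = 2e+07 m; rₐ = 200 Mm = 2e+08 m.
(a) a = (rₚ + rₐ) / 2 = (2e+07 + 2e+08) / 2 ≈ 1.1e+08 m = 110 Mm.
(b) e = (rₐ − rₚ) / (rₐ + rₚ) = (2e+08 − 2e+07) / (2e+08 + 2e+07) ≈ 0.8182.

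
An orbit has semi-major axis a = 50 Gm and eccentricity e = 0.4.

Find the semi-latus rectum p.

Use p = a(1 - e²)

Convert to SI: a = 50 Gm = 5e+10 m.
p = a (1 − e²).
p = 5e+10 · (1 − (0.4)²) = 5e+10 · 0.84 ≈ 4.2e+10 m = 42 Gm.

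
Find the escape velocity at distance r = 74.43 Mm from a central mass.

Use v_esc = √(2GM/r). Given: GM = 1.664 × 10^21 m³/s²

Convert to SI: r = 74.43 Mm = 7.443e+07 m.
Escape velocity comes from setting total energy to zero: ½v² − GM/r = 0 ⇒ v_esc = √(2GM / r).
v_esc = √(2 · 1.664e+21 / 7.443e+07) m/s ≈ 6.687e+06 m/s = 6687 km/s.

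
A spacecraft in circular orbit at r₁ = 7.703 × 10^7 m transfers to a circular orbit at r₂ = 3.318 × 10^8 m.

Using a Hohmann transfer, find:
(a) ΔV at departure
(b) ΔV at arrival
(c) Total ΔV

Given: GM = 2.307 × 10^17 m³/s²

Transfer semi-major axis: a_t = (r₁ + r₂)/2 = (7.703e+07 + 3.318e+08)/2 = 2.04415e+08 m.
Circular speeds: v₁ = √(GM/r₁) = 54726 m/s, v₂ = √(GM/r₂) = 26368.5 m/s.
Transfer speeds (vis-viva v² = GM(2/r − 1/a_t)): v₁ᵗ = 69722.9 m/s, v₂ᵗ = 16186.7 m/s.
(a) ΔV₁ = |v₁ᵗ − v₁| ≈ 1.5e+04 m/s = 15 km/s.
(b) ΔV₂ = |v₂ − v₂ᵗ| ≈ 1.018e+04 m/s = 10.18 km/s.
(c) ΔV_total = ΔV₁ + ΔV₂ ≈ 2.518e+04 m/s = 25.18 km/s.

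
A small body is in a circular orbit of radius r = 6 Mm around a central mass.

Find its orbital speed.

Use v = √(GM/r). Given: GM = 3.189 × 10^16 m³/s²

Convert to SI: r = 6 Mm = 6e+06 m.
For a circular orbit, gravity supplies the centripetal force, so v = √(GM / r).
v = √(3.189e+16 / 6e+06) m/s ≈ 7.29e+04 m/s = 72.9 km/s.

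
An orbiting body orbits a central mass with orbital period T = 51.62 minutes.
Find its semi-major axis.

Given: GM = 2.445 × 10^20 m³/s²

Convert to SI: T = 51.62 minutes = 3097.2 s.
Invert Kepler's third law: a = (GM · T² / (4π²))^(1/3).
Substituting T = 3097.2 s and GM = 2.445e+20 m³/s²:
a = (2.445e+20 · (3097.2)² / (4π²))^(1/3) m
a ≈ 3.902e+08 m = 390.2 Mm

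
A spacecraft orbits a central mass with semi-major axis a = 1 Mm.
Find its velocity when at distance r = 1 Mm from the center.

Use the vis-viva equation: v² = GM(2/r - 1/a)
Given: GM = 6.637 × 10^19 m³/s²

Convert to SI: a = 1 Mm = 1e+06 m; r = 1 Mm = 1e+06 m.
Vis-viva: v = √(GM · (2/r − 1/a)).
2/r − 1/a = 2/1e+06 − 1/1e+06 = 1e-06 m⁻¹.
v = √(6.637e+19 · 1e-06) m/s ≈ 8.147e+06 m/s = 8147 km/s.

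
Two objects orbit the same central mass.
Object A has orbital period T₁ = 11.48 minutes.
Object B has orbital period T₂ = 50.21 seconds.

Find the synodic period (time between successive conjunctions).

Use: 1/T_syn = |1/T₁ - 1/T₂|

Convert to SI: T₁ = 11.48 minutes = 688.8 s.
T_syn = |T₁ · T₂ / (T₁ − T₂)|.
T_syn = |688.8 · 50.21 / (688.8 − 50.21)| s ≈ 54.16 s = 54.16 seconds.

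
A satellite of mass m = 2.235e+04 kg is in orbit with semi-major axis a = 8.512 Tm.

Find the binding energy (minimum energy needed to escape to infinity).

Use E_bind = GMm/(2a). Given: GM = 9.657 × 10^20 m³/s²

Convert to SI: a = 8.512 Tm = 8.512e+12 m.
Total orbital energy is E = −GMm/(2a); binding energy is E_bind = −E = GMm/(2a).
E_bind = 9.657e+20 · 2.235e+04 / (2 · 8.512e+12) J ≈ 1.268e+12 J = 1.268 TJ.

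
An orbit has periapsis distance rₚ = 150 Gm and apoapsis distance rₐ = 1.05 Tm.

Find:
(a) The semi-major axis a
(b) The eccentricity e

Convert to SI: rₚ = 150 Gm = 1.5e+11 m; rₐ = 1.05 Tm = 1.05e+12 m.
(a) a = (rₚ + rₐ) / 2 = (1.5e+11 + 1.05e+12) / 2 ≈ 6e+11 m = 600 Gm.
(b) e = (rₐ − rₚ) / (rₐ + rₚ) = (1.05e+12 − 1.5e+11) / (1.05e+12 + 1.5e+11) ≈ 0.75.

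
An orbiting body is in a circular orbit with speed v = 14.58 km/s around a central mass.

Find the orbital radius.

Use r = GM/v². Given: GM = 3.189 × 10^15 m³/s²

Convert to SI: v = 14.58 km/s = 14580 m/s.
For a circular orbit, v² = GM / r, so r = GM / v².
r = 3.189e+15 / (14580)² m ≈ 1.5e+07 m = 15 Mm.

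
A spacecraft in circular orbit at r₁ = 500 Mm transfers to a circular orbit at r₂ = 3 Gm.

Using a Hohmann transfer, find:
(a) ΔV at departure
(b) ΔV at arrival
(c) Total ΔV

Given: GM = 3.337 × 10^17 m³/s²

Convert to SI: r₁ = 500 Mm = 5e+08 m; r₂ = 3 Gm = 3e+09 m.
Transfer semi-major axis: a_t = (r₁ + r₂)/2 = (5e+08 + 3e+09)/2 = 1.75e+09 m.
Circular speeds: v₁ = √(GM/r₁) = 25834.1 m/s, v₂ = √(GM/r₂) = 10546.7 m/s.
Transfer speeds (vis-viva v² = GM(2/r − 1/a_t)): v₁ᵗ = 33824.8 m/s, v₂ᵗ = 5637.46 m/s.
(a) ΔV₁ = |v₁ᵗ − v₁| ≈ 7991 m/s = 7.991 km/s.
(b) ΔV₂ = |v₂ − v₂ᵗ| ≈ 4909 m/s = 4.909 km/s.
(c) ΔV_total = ΔV₁ + ΔV₂ ≈ 1.29e+04 m/s = 12.9 km/s.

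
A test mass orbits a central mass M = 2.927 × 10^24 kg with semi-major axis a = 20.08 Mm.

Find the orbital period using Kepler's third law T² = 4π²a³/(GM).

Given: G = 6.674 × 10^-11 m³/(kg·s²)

Convert to SI: a = 20.08 Mm = 2.008e+07 m.
GM = G · M = 6.674e-11 · 2.927e+24 = 1.95348e+14 m³/s².
Kepler's third law: T = 2π √(a³ / GM).
Substituting a = 2.008e+07 m and GM = 1.95348e+14 m³/s²:
T = 2π √((2.008e+07)³ / 1.95348e+14) s
T ≈ 4.045e+04 s = 11.24 hours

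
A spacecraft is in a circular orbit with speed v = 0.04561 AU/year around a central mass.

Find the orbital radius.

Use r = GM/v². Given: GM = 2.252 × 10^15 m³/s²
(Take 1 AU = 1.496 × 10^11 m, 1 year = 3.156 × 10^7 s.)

Convert to SI: v = 0.04561 AU/year = 216.199 m/s.
For a circular orbit, v² = GM / r, so r = GM / v².
r = 2.252e+15 / (216.199)² m ≈ 4.818e+10 m = 0.3221 AU.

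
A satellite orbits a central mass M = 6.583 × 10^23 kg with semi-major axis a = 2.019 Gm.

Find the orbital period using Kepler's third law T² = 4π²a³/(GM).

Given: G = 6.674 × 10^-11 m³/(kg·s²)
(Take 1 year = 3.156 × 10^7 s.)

Convert to SI: a = 2.019 Gm = 2.019e+09 m.
GM = G · M = 6.674e-11 · 6.583e+23 = 4.39349e+13 m³/s².
Kepler's third law: T = 2π √(a³ / GM).
Substituting a = 2.019e+09 m and GM = 4.39349e+13 m³/s²:
T = 2π √((2.019e+09)³ / 4.39349e+13) s
T ≈ 8.6e+07 s = 2.725 years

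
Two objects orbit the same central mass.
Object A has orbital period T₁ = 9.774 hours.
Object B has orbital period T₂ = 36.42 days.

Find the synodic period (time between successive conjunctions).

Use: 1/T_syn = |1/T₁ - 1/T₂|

Convert to SI: T₁ = 9.774 hours = 35186.4 s; T₂ = 36.42 days = 3.14669e+06 s.
T_syn = |T₁ · T₂ / (T₁ − T₂)|.
T_syn = |35186.4 · 3.14669e+06 / (35186.4 − 3.14669e+06)| s ≈ 3.558e+04 s = 9.885 hours.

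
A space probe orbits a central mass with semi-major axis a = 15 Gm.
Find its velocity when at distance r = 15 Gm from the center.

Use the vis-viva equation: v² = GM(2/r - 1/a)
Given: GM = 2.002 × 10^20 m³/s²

Convert to SI: a = 15 Gm = 1.5e+10 m; r = 15 Gm = 1.5e+10 m.
Vis-viva: v = √(GM · (2/r − 1/a)).
2/r − 1/a = 2/1.5e+10 − 1/1.5e+10 = 6.66667e-11 m⁻¹.
v = √(2.002e+20 · 6.66667e-11) m/s ≈ 1.155e+05 m/s = 115.5 km/s.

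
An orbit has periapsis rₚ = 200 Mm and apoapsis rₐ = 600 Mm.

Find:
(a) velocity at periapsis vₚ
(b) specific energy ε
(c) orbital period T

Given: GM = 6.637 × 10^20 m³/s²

Convert to SI: rₚ = 200 Mm = 2e+08 m; rₐ = 600 Mm = 6e+08 m.
(a) With a = (rₚ + rₐ)/2 = 4e+08 m, vₚ = √(GM (2/rₚ − 1/a)) = √(6.637e+20 · (2/2e+08 − 1/4e+08)) m/s ≈ 2.231e+06 m/s
(b) With a = (rₚ + rₐ)/2 = 4e+08 m, ε = −GM/(2a) = −6.637e+20/(2 · 4e+08) J/kg ≈ -8.296e+11 J/kg
(c) With a = (rₚ + rₐ)/2 = 4e+08 m, T = 2π √(a³/GM) = 2π √((4e+08)³/6.637e+20) s ≈ 1951 s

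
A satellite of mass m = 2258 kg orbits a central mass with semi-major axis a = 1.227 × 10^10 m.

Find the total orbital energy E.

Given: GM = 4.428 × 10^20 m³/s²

E = −GMm / (2a).
E = −4.428e+20 · 2258 / (2 · 1.227e+10) J ≈ -4.074e+13 J = -40.74 TJ.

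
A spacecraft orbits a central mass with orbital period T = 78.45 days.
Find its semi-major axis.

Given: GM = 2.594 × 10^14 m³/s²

Convert to SI: T = 78.45 days = 6.77808e+06 s.
Invert Kepler's third law: a = (GM · T² / (4π²))^(1/3).
Substituting T = 6.77808e+06 s and GM = 2.594e+14 m³/s²:
a = (2.594e+14 · (6.77808e+06)² / (4π²))^(1/3) m
a ≈ 6.708e+08 m = 670.8 Mm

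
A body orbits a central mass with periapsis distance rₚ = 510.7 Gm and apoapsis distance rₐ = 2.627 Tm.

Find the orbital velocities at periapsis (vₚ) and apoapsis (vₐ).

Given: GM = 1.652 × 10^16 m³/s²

Convert to SI: rₚ = 510.7 Gm = 5.107e+11 m; rₐ = 2.627 Tm = 2.627e+12 m.
Use the vis-viva equation v² = GM(2/r − 1/a) with a = (rₚ + rₐ)/2 = (5.107e+11 + 2.627e+12)/2 = 1.56885e+12 m.
vₚ = √(GM · (2/rₚ − 1/a)) = √(1.652e+16 · (2/5.107e+11 − 1/1.56885e+12)) m/s ≈ 232.7 m/s = 232.7 m/s.
vₐ = √(GM · (2/rₐ − 1/a)) = √(1.652e+16 · (2/2.627e+12 − 1/1.56885e+12)) m/s ≈ 45.24 m/s = 45.24 m/s.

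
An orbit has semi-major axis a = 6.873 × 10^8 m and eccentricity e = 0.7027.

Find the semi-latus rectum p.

p = a (1 − e²).
p = 6.873e+08 · (1 − (0.7027)²) = 6.873e+08 · 0.506213 ≈ 3.479e+08 m = 3.479 × 10^8 m.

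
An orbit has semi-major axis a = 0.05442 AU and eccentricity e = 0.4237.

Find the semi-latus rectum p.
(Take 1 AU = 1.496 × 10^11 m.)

Convert to SI: a = 0.05442 AU = 8.14123e+09 m.
p = a (1 − e²).
p = 8.14123e+09 · (1 − (0.4237)²) = 8.14123e+09 · 0.820478 ≈ 6.68e+09 m = 0.04465 AU.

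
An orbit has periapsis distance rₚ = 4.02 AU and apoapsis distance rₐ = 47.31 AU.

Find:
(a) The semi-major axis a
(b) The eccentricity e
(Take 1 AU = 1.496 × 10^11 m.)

Convert to SI: rₚ = 4.02 AU = 6.01392e+11 m; rₐ = 47.31 AU = 7.07758e+12 m.
(a) a = (rₚ + rₐ) / 2 = (6.01392e+11 + 7.07758e+12) / 2 ≈ 3.839e+12 m = 25.66 AU.
(b) e = (rₐ − rₚ) / (rₐ + rₚ) = (7.07758e+12 − 6.01392e+11) / (7.07758e+12 + 6.01392e+11) ≈ 0.8434.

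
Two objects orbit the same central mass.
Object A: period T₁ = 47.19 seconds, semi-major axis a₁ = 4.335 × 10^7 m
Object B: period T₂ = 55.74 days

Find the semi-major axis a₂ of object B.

Convert to SI: T₂ = 55.74 days = 4.81594e+06 s.
Kepler's third law: (T₁/T₂)² = (a₁/a₂)³ ⇒ a₂ = a₁ · (T₂/T₁)^(2/3).
T₂/T₁ = 4.81594e+06 / 47.19 = 102054.
a₂ = 4.335e+07 · (102054)^(2/3) m ≈ 9.467e+10 m = 9.467 × 10^10 m.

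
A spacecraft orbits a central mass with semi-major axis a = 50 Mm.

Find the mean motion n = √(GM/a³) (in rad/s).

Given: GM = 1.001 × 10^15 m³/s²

Convert to SI: a = 50 Mm = 5e+07 m.
n = √(GM / a³).
n = √(1.001e+15 / (5e+07)³) rad/s ≈ 8.949e-05 rad/s.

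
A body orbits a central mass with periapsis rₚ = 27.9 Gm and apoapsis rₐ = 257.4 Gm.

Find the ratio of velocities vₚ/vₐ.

Convert to SI: rₚ = 27.9 Gm = 2.79e+10 m; rₐ = 257.4 Gm = 2.574e+11 m.
Conservation of angular momentum gives rₚvₚ = rₐvₐ, so vₚ/vₐ = rₐ/rₚ.
vₚ/vₐ = 2.574e+11 / 2.79e+10 ≈ 9.226.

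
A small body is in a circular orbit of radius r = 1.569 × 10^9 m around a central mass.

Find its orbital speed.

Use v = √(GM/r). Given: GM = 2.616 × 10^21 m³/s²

For a circular orbit, gravity supplies the centripetal force, so v = √(GM / r).
v = √(2.616e+21 / 1.569e+09) m/s ≈ 1.291e+06 m/s = 1291 km/s.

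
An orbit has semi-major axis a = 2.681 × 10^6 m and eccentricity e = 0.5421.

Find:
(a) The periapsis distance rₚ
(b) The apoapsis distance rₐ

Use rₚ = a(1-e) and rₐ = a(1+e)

(a) rₚ = a(1 − e) = 2.681e+06 · (1 − 0.5421) = 2.681e+06 · 0.4579 ≈ 1.228e+06 m = 1.228 × 10^6 m.
(b) rₐ = a(1 + e) = 2.681e+06 · (1 + 0.5421) = 2.681e+06 · 1.5421 ≈ 4.134e+06 m = 4.134 × 10^6 m.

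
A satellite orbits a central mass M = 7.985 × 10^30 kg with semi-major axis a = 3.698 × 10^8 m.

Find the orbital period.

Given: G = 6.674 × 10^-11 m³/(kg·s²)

GM = G · M = 6.674e-11 · 7.985e+30 = 5.32919e+20 m³/s².
Kepler's third law: T = 2π √(a³ / GM).
Substituting a = 3.698e+08 m and GM = 5.32919e+20 m³/s²:
T = 2π √((3.698e+08)³ / 5.32919e+20) s
T ≈ 1936 s = 32.26 minutes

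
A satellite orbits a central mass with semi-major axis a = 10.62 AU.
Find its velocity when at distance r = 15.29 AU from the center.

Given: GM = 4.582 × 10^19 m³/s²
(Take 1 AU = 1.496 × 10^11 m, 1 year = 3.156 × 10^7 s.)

Convert to SI: a = 10.62 AU = 1.58875e+12 m; r = 15.29 AU = 2.28738e+12 m.
Vis-viva: v = √(GM · (2/r − 1/a)).
2/r − 1/a = 2/2.28738e+12 − 1/1.58875e+12 = 2.44936e-13 m⁻¹.
v = √(4.582e+19 · 2.44936e-13) m/s ≈ 3350 m/s = 0.7067 AU/year.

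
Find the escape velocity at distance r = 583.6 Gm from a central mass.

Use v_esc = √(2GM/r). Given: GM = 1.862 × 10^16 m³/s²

Convert to SI: r = 583.6 Gm = 5.836e+11 m.
Escape velocity comes from setting total energy to zero: ½v² − GM/r = 0 ⇒ v_esc = √(2GM / r).
v_esc = √(2 · 1.862e+16 / 5.836e+11) m/s ≈ 252.6 m/s = 252.6 m/s.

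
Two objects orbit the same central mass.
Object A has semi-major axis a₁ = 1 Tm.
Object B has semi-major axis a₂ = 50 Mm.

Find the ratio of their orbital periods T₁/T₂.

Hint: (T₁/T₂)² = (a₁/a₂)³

Convert to SI: a₁ = 1 Tm = 1e+12 m; a₂ = 50 Mm = 5e+07 m.
From Kepler's third law, (T₁/T₂)² = (a₁/a₂)³, so T₁/T₂ = (a₁/a₂)^(3/2).
a₁/a₂ = 1e+12 / 5e+07 = 20000.
T₁/T₂ = (20000)^(3/2) ≈ 2.828e+06.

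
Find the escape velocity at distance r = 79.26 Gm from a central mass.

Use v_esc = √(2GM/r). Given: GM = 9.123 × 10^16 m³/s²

Convert to SI: r = 79.26 Gm = 7.926e+10 m.
Escape velocity comes from setting total energy to zero: ½v² − GM/r = 0 ⇒ v_esc = √(2GM / r).
v_esc = √(2 · 9.123e+16 / 7.926e+10) m/s ≈ 1517 m/s = 1.517 km/s.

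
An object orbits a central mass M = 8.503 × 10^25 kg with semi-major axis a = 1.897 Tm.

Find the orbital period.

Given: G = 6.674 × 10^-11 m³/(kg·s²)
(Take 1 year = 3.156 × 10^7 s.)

Convert to SI: a = 1.897 Tm = 1.897e+12 m.
GM = G · M = 6.674e-11 · 8.503e+25 = 5.6749e+15 m³/s².
Kepler's third law: T = 2π √(a³ / GM).
Substituting a = 1.897e+12 m and GM = 5.6749e+15 m³/s²:
T = 2π √((1.897e+12)³ / 5.6749e+15) s
T ≈ 2.179e+11 s = 6905 years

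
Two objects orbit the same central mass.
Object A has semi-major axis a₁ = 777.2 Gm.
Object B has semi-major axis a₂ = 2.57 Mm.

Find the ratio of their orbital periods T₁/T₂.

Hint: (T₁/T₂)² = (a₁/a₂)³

Convert to SI: a₁ = 777.2 Gm = 7.772e+11 m; a₂ = 2.57 Mm = 2.57e+06 m.
From Kepler's third law, (T₁/T₂)² = (a₁/a₂)³, so T₁/T₂ = (a₁/a₂)^(3/2).
a₁/a₂ = 7.772e+11 / 2.57e+06 = 302412.
T₁/T₂ = (302412)^(3/2) ≈ 1.663e+08.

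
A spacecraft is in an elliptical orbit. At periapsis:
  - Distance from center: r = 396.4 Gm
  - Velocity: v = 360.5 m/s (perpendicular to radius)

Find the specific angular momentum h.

Convert to SI: r = 396.4 Gm = 3.964e+11 m.
With v perpendicular to r, h = r · v.
h = 3.964e+11 · 360.5 m²/s ≈ 1.429e+14 m²/s.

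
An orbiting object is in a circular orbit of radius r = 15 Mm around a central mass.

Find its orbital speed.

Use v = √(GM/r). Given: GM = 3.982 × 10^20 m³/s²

Convert to SI: r = 15 Mm = 1.5e+07 m.
For a circular orbit, gravity supplies the centripetal force, so v = √(GM / r).
v = √(3.982e+20 / 1.5e+07) m/s ≈ 5.152e+06 m/s = 5152 km/s.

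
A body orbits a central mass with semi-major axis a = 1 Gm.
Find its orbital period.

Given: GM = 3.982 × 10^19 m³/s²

Convert to SI: a = 1 Gm = 1e+09 m.
Kepler's third law: T = 2π √(a³ / GM).
Substituting a = 1e+09 m and GM = 3.982e+19 m³/s²:
T = 2π √((1e+09)³ / 3.982e+19) s
T ≈ 3.149e+04 s = 8.746 hours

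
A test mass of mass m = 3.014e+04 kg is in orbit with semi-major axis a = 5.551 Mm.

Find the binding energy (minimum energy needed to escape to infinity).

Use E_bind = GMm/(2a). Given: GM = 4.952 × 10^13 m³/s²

Convert to SI: a = 5.551 Mm = 5.551e+06 m.
Total orbital energy is E = −GMm/(2a); binding energy is E_bind = −E = GMm/(2a).
E_bind = 4.952e+13 · 3.014e+04 / (2 · 5.551e+06) J ≈ 1.344e+11 J = 134.4 GJ.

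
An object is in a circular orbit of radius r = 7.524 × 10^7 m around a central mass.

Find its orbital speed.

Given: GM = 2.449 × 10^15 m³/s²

For a circular orbit, gravity supplies the centripetal force, so v = √(GM / r).
v = √(2.449e+15 / 7.524e+07) m/s ≈ 5705 m/s = 5.705 km/s.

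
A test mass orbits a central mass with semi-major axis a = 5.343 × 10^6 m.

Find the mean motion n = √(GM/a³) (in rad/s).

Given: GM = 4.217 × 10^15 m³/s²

n = √(GM / a³).
n = √(4.217e+15 / (5.343e+06)³) rad/s ≈ 0.005258 rad/s.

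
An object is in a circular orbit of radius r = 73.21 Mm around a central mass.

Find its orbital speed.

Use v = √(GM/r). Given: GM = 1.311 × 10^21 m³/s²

Convert to SI: r = 73.21 Mm = 7.321e+07 m.
For a circular orbit, gravity supplies the centripetal force, so v = √(GM / r).
v = √(1.311e+21 / 7.321e+07) m/s ≈ 4.232e+06 m/s = 4232 km/s.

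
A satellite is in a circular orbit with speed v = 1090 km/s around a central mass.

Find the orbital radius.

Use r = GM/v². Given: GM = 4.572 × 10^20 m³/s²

Convert to SI: v = 1090 km/s = 1.09e+06 m/s.
For a circular orbit, v² = GM / r, so r = GM / v².
r = 4.572e+20 / (1.09e+06)² m ≈ 3.848e+08 m = 384.8 Mm.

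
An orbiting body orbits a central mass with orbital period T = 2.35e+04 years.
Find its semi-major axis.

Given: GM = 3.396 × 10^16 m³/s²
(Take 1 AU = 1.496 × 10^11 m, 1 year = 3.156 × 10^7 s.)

Convert to SI: T = 2.35e+04 years = 7.4166e+11 s.
Invert Kepler's third law: a = (GM · T² / (4π²))^(1/3).
Substituting T = 7.4166e+11 s and GM = 3.396e+16 m³/s²:
a = (3.396e+16 · (7.4166e+11)² / (4π²))^(1/3) m
a ≈ 7.792e+12 m = 52.09 AU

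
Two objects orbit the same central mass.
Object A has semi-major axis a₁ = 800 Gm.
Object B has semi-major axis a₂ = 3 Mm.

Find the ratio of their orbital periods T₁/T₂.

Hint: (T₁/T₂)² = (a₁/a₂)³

Convert to SI: a₁ = 800 Gm = 8e+11 m; a₂ = 3 Mm = 3e+06 m.
From Kepler's third law, (T₁/T₂)² = (a₁/a₂)³, so T₁/T₂ = (a₁/a₂)^(3/2).
a₁/a₂ = 8e+11 / 3e+06 = 266667.
T₁/T₂ = (266667)^(3/2) ≈ 1.377e+08.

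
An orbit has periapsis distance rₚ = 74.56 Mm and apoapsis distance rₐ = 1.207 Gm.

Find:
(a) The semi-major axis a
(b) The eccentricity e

Convert to SI: rₚ = 74.56 Mm = 7.456e+07 m; rₐ = 1.207 Gm = 1.207e+09 m.
(a) a = (rₚ + rₐ) / 2 = (7.456e+07 + 1.207e+09) / 2 ≈ 6.408e+08 m = 640.8 Mm.
(b) e = (rₐ − rₚ) / (rₐ + rₚ) = (1.207e+09 − 7.456e+07) / (1.207e+09 + 7.456e+07) ≈ 0.8836.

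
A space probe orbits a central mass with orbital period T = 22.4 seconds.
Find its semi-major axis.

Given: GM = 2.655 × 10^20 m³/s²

Invert Kepler's third law: a = (GM · T² / (4π²))^(1/3).
Substituting T = 22.4 s and GM = 2.655e+20 m³/s²:
a = (2.655e+20 · (22.4)² / (4π²))^(1/3) m
a ≈ 1.5e+07 m = 15 Mm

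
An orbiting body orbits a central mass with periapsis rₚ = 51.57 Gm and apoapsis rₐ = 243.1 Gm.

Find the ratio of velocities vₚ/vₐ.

Convert to SI: rₚ = 51.57 Gm = 5.157e+10 m; rₐ = 243.1 Gm = 2.431e+11 m.
Conservation of angular momentum gives rₚvₚ = rₐvₐ, so vₚ/vₐ = rₐ/rₚ.
vₚ/vₐ = 2.431e+11 / 5.157e+10 ≈ 4.714.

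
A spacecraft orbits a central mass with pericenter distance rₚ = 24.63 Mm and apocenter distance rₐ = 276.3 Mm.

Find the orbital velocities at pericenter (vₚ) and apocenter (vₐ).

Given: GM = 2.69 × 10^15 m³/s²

Convert to SI: rₚ = 24.63 Mm = 2.463e+07 m; rₐ = 276.3 Mm = 2.763e+08 m.
Use the vis-viva equation v² = GM(2/r − 1/a) with a = (rₚ + rₐ)/2 = (2.463e+07 + 2.763e+08)/2 = 1.50465e+08 m.
vₚ = √(GM · (2/rₚ − 1/a)) = √(2.69e+15 · (2/2.463e+07 − 1/1.50465e+08)) m/s ≈ 1.416e+04 m/s = 14.16 km/s.
vₐ = √(GM · (2/rₐ − 1/a)) = √(2.69e+15 · (2/2.763e+08 − 1/1.50465e+08)) m/s ≈ 1262 m/s = 1.262 km/s.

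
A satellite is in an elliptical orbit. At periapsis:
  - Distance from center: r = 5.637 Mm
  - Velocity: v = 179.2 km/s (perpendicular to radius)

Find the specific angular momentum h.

Convert to SI: r = 5.637 Mm = 5.637e+06 m; v = 179.2 km/s = 179200 m/s.
With v perpendicular to r, h = r · v.
h = 5.637e+06 · 179200 m²/s ≈ 1.01e+12 m²/s.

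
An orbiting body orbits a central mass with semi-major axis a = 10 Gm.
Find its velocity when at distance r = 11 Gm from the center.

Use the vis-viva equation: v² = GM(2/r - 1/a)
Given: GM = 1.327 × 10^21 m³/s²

Convert to SI: a = 10 Gm = 1e+10 m; r = 11 Gm = 1.1e+10 m.
Vis-viva: v = √(GM · (2/r − 1/a)).
2/r − 1/a = 2/1.1e+10 − 1/1e+10 = 8.18182e-11 m⁻¹.
v = √(1.327e+21 · 8.18182e-11) m/s ≈ 3.295e+05 m/s = 329.5 km/s.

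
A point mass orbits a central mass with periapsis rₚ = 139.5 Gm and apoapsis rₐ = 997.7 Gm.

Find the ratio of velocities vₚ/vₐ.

Convert to SI: rₚ = 139.5 Gm = 1.395e+11 m; rₐ = 997.7 Gm = 9.977e+11 m.
Conservation of angular momentum gives rₚvₚ = rₐvₐ, so vₚ/vₐ = rₐ/rₚ.
vₚ/vₐ = 9.977e+11 / 1.395e+11 ≈ 7.152.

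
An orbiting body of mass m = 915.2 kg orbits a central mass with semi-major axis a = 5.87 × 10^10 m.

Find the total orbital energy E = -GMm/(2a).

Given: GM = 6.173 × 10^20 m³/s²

E = −GMm / (2a).
E = −6.173e+20 · 915.2 / (2 · 5.87e+10) J ≈ -4.812e+12 J = -4.812 TJ.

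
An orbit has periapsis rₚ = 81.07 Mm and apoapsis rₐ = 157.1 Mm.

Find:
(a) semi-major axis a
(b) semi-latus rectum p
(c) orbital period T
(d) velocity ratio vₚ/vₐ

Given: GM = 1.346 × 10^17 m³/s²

Convert to SI: rₚ = 81.07 Mm = 8.107e+07 m; rₐ = 157.1 Mm = 1.571e+08 m.
(a) a = (rₚ + rₐ)/2 = (8.107e+07 + 1.571e+08)/2 ≈ 1.191e+08 m
(b) From a = (rₚ + rₐ)/2 = 1.19085e+08 m and e = (rₐ − rₚ)/(rₐ + rₚ) = 0.319226, p = a(1 − e²) = 1.19085e+08 · (1 − (0.319226)²) ≈ 1.069e+08 m
(c) With a = (rₚ + rₐ)/2 = 1.19085e+08 m, T = 2π √(a³/GM) = 2π √((1.19085e+08)³/1.346e+17) s ≈ 2.226e+04 s
(d) Conservation of angular momentum (rₚvₚ = rₐvₐ) gives vₚ/vₐ = rₐ/rₚ = 1.571e+08/8.107e+07 ≈ 1.938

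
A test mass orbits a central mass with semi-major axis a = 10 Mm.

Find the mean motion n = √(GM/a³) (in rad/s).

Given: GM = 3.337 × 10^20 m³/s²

Convert to SI: a = 10 Mm = 1e+07 m.
n = √(GM / a³).
n = √(3.337e+20 / (1e+07)³) rad/s ≈ 0.5777 rad/s.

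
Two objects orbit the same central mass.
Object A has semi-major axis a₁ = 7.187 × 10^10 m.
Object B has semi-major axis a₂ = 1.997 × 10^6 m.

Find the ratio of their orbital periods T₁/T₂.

From Kepler's third law, (T₁/T₂)² = (a₁/a₂)³, so T₁/T₂ = (a₁/a₂)^(3/2).
a₁/a₂ = 7.187e+10 / 1.997e+06 = 35989.
T₁/T₂ = (35989)^(3/2) ≈ 6.827e+06.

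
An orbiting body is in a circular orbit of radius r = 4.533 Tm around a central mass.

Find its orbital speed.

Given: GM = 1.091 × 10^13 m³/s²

Convert to SI: r = 4.533 Tm = 4.533e+12 m.
For a circular orbit, gravity supplies the centripetal force, so v = √(GM / r).
v = √(1.091e+13 / 4.533e+12) m/s ≈ 1.551 m/s = 1.551 m/s.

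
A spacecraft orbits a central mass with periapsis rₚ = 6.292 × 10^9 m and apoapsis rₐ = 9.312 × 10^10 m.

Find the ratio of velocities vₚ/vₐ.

Conservation of angular momentum gives rₚvₚ = rₐvₐ, so vₚ/vₐ = rₐ/rₚ.
vₚ/vₐ = 9.312e+10 / 6.292e+09 ≈ 14.8.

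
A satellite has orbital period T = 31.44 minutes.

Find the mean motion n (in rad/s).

Convert to SI: T = 31.44 minutes = 1886.4 s.
n = 2π / T.
n = 2π / 1886.4 s ≈ 0.003331 rad/s.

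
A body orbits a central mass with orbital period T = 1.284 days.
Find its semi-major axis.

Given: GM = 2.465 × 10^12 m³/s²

Convert to SI: T = 1.284 days = 110938 s.
Invert Kepler's third law: a = (GM · T² / (4π²))^(1/3).
Substituting T = 110938 s and GM = 2.465e+12 m³/s²:
a = (2.465e+12 · (110938)² / (4π²))^(1/3) m
a ≈ 9.159e+06 m = 9.159 Mm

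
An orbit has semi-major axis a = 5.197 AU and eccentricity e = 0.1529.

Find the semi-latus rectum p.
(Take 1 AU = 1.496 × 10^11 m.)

Convert to SI: a = 5.197 AU = 7.77471e+11 m.
p = a (1 − e²).
p = 7.77471e+11 · (1 − (0.1529)²) = 7.77471e+11 · 0.976622 ≈ 7.593e+11 m = 5.076 AU.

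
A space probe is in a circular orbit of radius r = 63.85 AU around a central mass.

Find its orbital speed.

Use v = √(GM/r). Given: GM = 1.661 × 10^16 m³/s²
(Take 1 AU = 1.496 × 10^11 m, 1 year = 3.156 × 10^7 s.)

Convert to SI: r = 63.85 AU = 9.55196e+12 m.
For a circular orbit, gravity supplies the centripetal force, so v = √(GM / r).
v = √(1.661e+16 / 9.55196e+12) m/s ≈ 41.7 m/s = 0.008797 AU/year.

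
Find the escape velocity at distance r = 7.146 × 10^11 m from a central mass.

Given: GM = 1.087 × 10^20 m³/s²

Escape velocity comes from setting total energy to zero: ½v² − GM/r = 0 ⇒ v_esc = √(2GM / r).
v_esc = √(2 · 1.087e+20 / 7.146e+11) m/s ≈ 1.744e+04 m/s = 17.44 km/s.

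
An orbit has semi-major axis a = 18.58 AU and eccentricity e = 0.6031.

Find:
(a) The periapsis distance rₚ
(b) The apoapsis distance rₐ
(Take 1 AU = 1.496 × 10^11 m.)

Convert to SI: a = 18.58 AU = 2.77957e+12 m.
(a) rₚ = a(1 − e) = 2.77957e+12 · (1 − 0.6031) = 2.77957e+12 · 0.3969 ≈ 1.103e+12 m = 7.374 AU.
(b) rₐ = a(1 + e) = 2.77957e+12 · (1 + 0.6031) = 2.77957e+12 · 1.6031 ≈ 4.456e+12 m = 29.79 AU.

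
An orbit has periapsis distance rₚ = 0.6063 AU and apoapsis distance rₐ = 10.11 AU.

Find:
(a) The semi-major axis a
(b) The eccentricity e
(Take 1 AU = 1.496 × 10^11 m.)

Convert to SI: rₚ = 0.6063 AU = 9.07025e+10 m; rₐ = 10.11 AU = 1.51246e+12 m.
(a) a = (rₚ + rₐ) / 2 = (9.07025e+10 + 1.51246e+12) / 2 ≈ 8.016e+11 m = 5.358 AU.
(b) e = (rₐ − rₚ) / (rₐ + rₚ) = (1.51246e+12 − 9.07025e+10) / (1.51246e+12 + 9.07025e+10) ≈ 0.8868.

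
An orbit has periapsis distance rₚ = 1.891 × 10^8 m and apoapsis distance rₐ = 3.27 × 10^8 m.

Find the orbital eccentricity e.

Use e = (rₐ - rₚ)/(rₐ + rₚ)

e = (rₐ − rₚ) / (rₐ + rₚ).
e = (3.27e+08 − 1.891e+08) / (3.27e+08 + 1.891e+08) = 1.379e+08 / 5.161e+08 ≈ 0.2672.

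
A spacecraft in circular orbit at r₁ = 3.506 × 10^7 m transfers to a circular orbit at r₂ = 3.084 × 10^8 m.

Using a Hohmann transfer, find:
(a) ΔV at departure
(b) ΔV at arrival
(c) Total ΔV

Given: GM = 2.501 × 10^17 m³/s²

Transfer semi-major axis: a_t = (r₁ + r₂)/2 = (3.506e+07 + 3.084e+08)/2 = 1.7173e+08 m.
Circular speeds: v₁ = √(GM/r₁) = 84460 m/s, v₂ = √(GM/r₂) = 28477.4 m/s.
Transfer speeds (vis-viva v² = GM(2/r − 1/a_t)): v₁ᵗ = 113184 m/s, v₂ᵗ = 12867.2 m/s.
(a) ΔV₁ = |v₁ᵗ − v₁| ≈ 2.872e+04 m/s = 28.72 km/s.
(b) ΔV₂ = |v₂ − v₂ᵗ| ≈ 1.561e+04 m/s = 15.61 km/s.
(c) ΔV_total = ΔV₁ + ΔV₂ ≈ 4.433e+04 m/s = 44.33 km/s.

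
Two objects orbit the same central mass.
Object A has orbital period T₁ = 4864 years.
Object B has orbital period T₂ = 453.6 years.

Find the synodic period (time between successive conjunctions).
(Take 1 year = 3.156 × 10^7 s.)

Convert to SI: T₁ = 4864 years = 1.53508e+11 s; T₂ = 453.6 years = 1.43156e+10 s.
T_syn = |T₁ · T₂ / (T₁ − T₂)|.
T_syn = |1.53508e+11 · 1.43156e+10 / (1.53508e+11 − 1.43156e+10)| s ≈ 1.579e+10 s = 500.3 years.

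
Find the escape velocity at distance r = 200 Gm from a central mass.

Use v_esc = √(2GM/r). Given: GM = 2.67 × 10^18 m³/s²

Convert to SI: r = 200 Gm = 2e+11 m.
Escape velocity comes from setting total energy to zero: ½v² − GM/r = 0 ⇒ v_esc = √(2GM / r).
v_esc = √(2 · 2.67e+18 / 2e+11) m/s ≈ 5167 m/s = 5.167 km/s.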